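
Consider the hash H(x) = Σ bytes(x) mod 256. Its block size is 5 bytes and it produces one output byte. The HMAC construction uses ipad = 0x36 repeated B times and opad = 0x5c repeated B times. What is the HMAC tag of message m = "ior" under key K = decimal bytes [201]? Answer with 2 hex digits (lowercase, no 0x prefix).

26

Key decimal bytes [201] = c9 is 1 byte ≤ B = 5; zero-pad to 5 bytes: K' = c9 00 00 00 00.
K' ⊕ ipad = ff 36 36 36 36.  K' ⊕ opad = 95 5c 5c 5c 5c.
Inner input = (K'⊕ipad) ∥ m = ff 36 36 36 36 ∥ 69 6f 72.
Inner hash: sum = 255+54+54+54+54+105+111+114 = 801; mod 256 = 33 → 21.
Outer input = (K'⊕opad) ∥ inner = 95 5c 5c 5c 5c ∥ 21.
Outer hash (tag): sum = 149+92+92+92+92+33 = 550; mod 256 = 38 → 26.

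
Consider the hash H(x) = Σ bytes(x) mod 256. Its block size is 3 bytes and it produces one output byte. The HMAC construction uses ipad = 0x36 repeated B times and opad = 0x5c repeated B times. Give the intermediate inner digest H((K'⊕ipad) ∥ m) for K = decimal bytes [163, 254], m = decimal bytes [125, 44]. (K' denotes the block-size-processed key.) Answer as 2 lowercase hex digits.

3c

Key decimal bytes [163, 254] = a3 fe is 2 bytes ≤ B = 3; zero-pad to 3 bytes: K' = a3 fe 00.
K' ⊕ ipad = 95 c8 36.
Inner input = 95 c8 36 ∥ 7d 2c.
Inner hash: sum = 149+200+54+125+44 = 572; mod 256 = 60 → 3c.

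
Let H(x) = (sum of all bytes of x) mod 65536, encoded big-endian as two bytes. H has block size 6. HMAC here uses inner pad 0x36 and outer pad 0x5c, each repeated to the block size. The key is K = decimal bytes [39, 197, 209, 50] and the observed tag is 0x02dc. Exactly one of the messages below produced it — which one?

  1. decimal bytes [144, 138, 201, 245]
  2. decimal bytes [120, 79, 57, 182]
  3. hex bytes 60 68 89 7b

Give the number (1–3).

2

Key decimal bytes [39, 197, 209, 50] = 27 c5 d1 32 is 4 bytes ≤ B = 6; zero-pad to 6 bytes: K' = 27 c5 d1 32 00 00.
K' ⊕ ipad = 11 f3 e7 04 36 36; K' ⊕ opad = 7b 99 8d 6e 5c 5c.
m1: inner = H(11 f3 e7 04 36 36 90 8a c9 f5) = 05 33; tag = H(7b 99 8d 6e 5c 5c 05 33) = 02ff
m2: inner = H(11 f3 e7 04 36 36 78 4f 39 b6) = 04 11; tag = H(7b 99 8d 6e 5c 5c 04 11) = 02dc ← matches
m3: inner = H(11 f3 e7 04 36 36 60 68 89 7b) = 04 27; tag = H(7b 99 8d 6e 5c 5c 04 27) = 02f2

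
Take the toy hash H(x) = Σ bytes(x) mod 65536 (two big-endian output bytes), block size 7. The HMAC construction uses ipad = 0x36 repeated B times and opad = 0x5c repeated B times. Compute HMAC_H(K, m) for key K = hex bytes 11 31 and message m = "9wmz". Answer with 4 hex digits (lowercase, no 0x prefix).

035b

Key hex bytes 11 31 is 2 bytes ≤ B = 7; zero-pad to 7 bytes: K' = 11 31 00 00 00 00 00.
K' ⊕ ipad = 27 07 36 36 36 36 36.  K' ⊕ opad = 4d 6d 5c 5c 5c 5c 5c.
Inner input = (K'⊕ipad) ∥ m = 27 07 36 36 36 36 36 ∥ 39 77 6d 7a.
Inner hash: sum = 39+7+54+54+54+54+54+57+119+109+122 = 723 → 02 d3.
Outer input = (K'⊕opad) ∥ inner = 4d 6d 5c 5c 5c 5c 5c ∥ 02 d3.
Outer hash (tag): sum = 77+109+92+92+92+92+92+2+211 = 859 → 03 5b.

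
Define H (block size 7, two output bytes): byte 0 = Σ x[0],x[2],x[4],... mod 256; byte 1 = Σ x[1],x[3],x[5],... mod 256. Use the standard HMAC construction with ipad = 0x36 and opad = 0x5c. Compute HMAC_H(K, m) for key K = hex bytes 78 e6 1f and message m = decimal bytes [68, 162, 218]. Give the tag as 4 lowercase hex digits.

Key hex bytes 78 e6 1f is 3 bytes ≤ B = 7; zero-pad to 7 bytes: K' = 78 e6 1f 00 00 00 00.
K' ⊕ ipad = 4e d0 29 36 36 36 36.  K' ⊕ opad = 24 ba 43 5c 5c 5c 5c.
Inner input = (K'⊕ipad) ∥ m = 4e d0 29 36 36 36 36 ∥ 44 a2 da.
Inner hash: even-index sum = 389 mod 256 = 133; odd-index sum = 602 mod 256 = 90 → 85 5a.
Outer input = (K'⊕opad) ∥ inner = 24 ba 43 5c 5c 5c 5c ∥ 85 5a.
Outer hash (tag): even-index sum = 377 mod 256 = 121; odd-index sum = 503 mod 256 = 247 → 79 f7.

79f7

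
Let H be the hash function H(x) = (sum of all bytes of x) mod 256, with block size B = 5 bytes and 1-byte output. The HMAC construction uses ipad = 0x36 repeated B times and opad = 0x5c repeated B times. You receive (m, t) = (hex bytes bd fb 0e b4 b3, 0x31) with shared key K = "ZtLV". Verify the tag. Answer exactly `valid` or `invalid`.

invalid

Key "ZtLV" = 5a 74 4c 56 is 4 bytes ≤ B = 5; zero-pad to 5 bytes: K' = 5a 74 4c 56 00.
K' ⊕ ipad = 6c 42 7a 60 36; K' ⊕ opad = 06 28 10 0a 5c.
Inner hash: sum = 108+66+122+96+54+189+251+14+180+179 = 1259; mod 256 = 235 → eb.
Outer hash (recomputed tag): sum = 6+40+16+10+92+235 = 399; mod 256 = 143 → 8f.
Recomputed tag = 8f; claimed = 31 → mismatch.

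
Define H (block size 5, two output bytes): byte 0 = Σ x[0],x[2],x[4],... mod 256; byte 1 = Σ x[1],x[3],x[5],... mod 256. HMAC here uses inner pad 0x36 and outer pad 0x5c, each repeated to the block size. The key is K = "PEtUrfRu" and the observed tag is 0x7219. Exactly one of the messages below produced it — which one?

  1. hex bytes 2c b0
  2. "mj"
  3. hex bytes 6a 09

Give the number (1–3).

Key "PEtUrfRu" = 50 45 74 55 72 66 52 75 is 8 bytes > B = 5, so hash it first: H(key) = 88 75, then zero-pad to 5 bytes: K' = 88 75 00 00 00.
K' ⊕ ipad = be 43 36 36 36; K' ⊕ opad = d4 29 5c 5c 5c.
m1: inner = H(be 43 36 36 36 2c b0) = da a5; tag = H(d4 29 5c 5c 5c da a5) = 315f
m2: inner = H(be 43 36 36 36 6d 6a) = 94 e6; tag = H(d4 29 5c 5c 5c 94 e6) = 7219 ← matches
m3: inner = H(be 43 36 36 36 6a 09) = 33 e3; tag = H(d4 29 5c 5c 5c 33 e3) = 6fb8

2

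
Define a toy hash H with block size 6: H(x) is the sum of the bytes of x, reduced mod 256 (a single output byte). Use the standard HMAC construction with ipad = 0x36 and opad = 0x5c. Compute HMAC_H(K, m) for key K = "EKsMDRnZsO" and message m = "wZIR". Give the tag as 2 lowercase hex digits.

b8

Key "EKsMDRnZsO" = 45 4b 73 4d 44 52 6e 5a 73 4f is 10 bytes > B = 6, so hash it first: H(key) = 70, then zero-pad to 6 bytes: K' = 70 00 00 00 00 00.
K' ⊕ ipad = 46 36 36 36 36 36.  K' ⊕ opad = 2c 5c 5c 5c 5c 5c.
Inner input = (K'⊕ipad) ∥ m = 46 36 36 36 36 36 ∥ 77 5a 49 52.
Inner hash: sum = 70+54+54+54+54+54+119+90+73+82 = 704; mod 256 = 192 → c0.
Outer input = (K'⊕opad) ∥ inner = 2c 5c 5c 5c 5c 5c ∥ c0.
Outer hash (tag): sum = 44+92+92+92+92+92+192 = 696; mod 256 = 184 → b8.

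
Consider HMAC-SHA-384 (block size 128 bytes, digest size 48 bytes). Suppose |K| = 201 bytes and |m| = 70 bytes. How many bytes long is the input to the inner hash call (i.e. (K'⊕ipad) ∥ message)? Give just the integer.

198

Key is 201 > 128 bytes, so it is hashed to 48 bytes then zero-padded to 128: |K'| = 128.
Inner input = (K'⊕ipad) ∥ m → 128 + 70 = 198 bytes.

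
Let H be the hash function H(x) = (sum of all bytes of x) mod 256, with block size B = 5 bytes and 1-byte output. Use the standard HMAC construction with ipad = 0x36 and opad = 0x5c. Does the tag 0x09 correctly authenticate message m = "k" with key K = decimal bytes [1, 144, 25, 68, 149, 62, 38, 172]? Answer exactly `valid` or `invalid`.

invalid

Key decimal bytes [1, 144, 25, 68, 149, 62, 38, 172] = 01 90 19 44 95 3e 26 ac is 8 bytes > B = 5, so hash it first: H(key) = 93, then zero-pad to 5 bytes: K' = 93 00 00 00 00.
K' ⊕ ipad = a5 36 36 36 36; K' ⊕ opad = cf 5c 5c 5c 5c.
Inner hash: sum = 165+54+54+54+54+107 = 488; mod 256 = 232 → e8.
Outer hash (recomputed tag): sum = 207+92+92+92+92+232 = 807; mod 256 = 39 → 27.
Recomputed tag = 27; claimed = 09 → mismatch.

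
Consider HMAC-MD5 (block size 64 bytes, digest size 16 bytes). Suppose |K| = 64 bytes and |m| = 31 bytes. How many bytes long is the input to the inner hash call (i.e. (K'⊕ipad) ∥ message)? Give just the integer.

95

Key is 64 ≤ 64 bytes, zero-padded: |K'| = 64.
Inner input = (K'⊕ipad) ∥ m → 64 + 31 = 95 bytes.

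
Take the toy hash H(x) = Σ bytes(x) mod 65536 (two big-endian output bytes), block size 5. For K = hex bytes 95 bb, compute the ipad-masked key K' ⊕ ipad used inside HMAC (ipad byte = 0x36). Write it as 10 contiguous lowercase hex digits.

Key hex bytes 95 bb is 2 bytes ≤ B = 5; zero-pad to 5 bytes: K' = 95 bb 00 00 00.
XOR each byte with 0x36: 95⊕36=a3, bb⊕36=8d, 00⊕36=36, 00⊕36=36, 00⊕36=36.

a38d363636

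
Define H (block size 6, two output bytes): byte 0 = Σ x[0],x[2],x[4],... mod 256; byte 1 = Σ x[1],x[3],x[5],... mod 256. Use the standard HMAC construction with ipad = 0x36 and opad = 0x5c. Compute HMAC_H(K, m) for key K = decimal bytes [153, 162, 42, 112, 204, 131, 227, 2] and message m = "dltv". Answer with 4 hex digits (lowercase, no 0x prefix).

Key decimal bytes [153, 162, 42, 112, 204, 131, 227, 2] = 99 a2 2a 70 cc 83 e3 02 is 8 bytes > B = 6, so hash it first: H(key) = 72 97, then zero-pad to 6 bytes: K' = 72 97 00 00 00 00.
K' ⊕ ipad = 44 a1 36 36 36 36.  K' ⊕ opad = 2e cb 5c 5c 5c 5c.
Inner input = (K'⊕ipad) ∥ m = 44 a1 36 36 36 36 ∥ 64 6c 74 76.
Inner hash: even-index sum = 392 mod 256 = 136; odd-index sum = 495 mod 256 = 239 → 88 ef.
Outer input = (K'⊕opad) ∥ inner = 2e cb 5c 5c 5c 5c ∥ 88 ef.
Outer hash (tag): even-index sum = 366 mod 256 = 110; odd-index sum = 626 mod 256 = 114 → 6e 72.

6e72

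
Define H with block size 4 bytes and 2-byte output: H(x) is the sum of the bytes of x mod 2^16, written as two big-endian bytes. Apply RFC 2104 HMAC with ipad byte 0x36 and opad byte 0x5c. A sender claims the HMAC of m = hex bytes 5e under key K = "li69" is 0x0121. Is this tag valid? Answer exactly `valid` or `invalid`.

invalid

Key "li69" = 6c 69 36 39 is exactly B = 4 bytes: K' = 6c 69 36 39.
K' ⊕ ipad = 5a 5f 00 0f; K' ⊕ opad = 30 35 6a 65.
Inner hash: sum = 90+95+0+15+94 = 294 → 01 26.
Outer hash (recomputed tag): sum = 48+53+106+101+1+38 = 347 → 01 5b.
Recomputed tag = 015b; claimed = 0121 → mismatch.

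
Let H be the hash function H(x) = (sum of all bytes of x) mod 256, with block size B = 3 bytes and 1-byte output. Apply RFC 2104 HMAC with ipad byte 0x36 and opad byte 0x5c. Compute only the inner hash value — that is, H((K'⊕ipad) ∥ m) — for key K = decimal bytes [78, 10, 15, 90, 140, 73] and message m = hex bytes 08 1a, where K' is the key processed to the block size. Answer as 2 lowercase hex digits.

2e

Key decimal bytes [78, 10, 15, 90, 140, 73] = 4e 0a 0f 5a 8c 49 is 6 bytes > B = 3, so hash it first: H(key) = 96, then zero-pad to 3 bytes: K' = 96 00 00.
K' ⊕ ipad = a0 36 36.
Inner input = a0 36 36 ∥ 08 1a.
Inner hash: sum = 160+54+54+8+26 = 302; mod 256 = 46 → 2e.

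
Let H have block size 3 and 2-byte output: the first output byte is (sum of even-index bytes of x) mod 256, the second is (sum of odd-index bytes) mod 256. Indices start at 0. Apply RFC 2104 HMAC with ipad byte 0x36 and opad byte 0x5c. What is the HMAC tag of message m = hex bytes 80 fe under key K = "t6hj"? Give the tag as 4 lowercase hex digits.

f21a

Key "t6hj" = 74 36 68 6a is 4 bytes > B = 3, so hash it first: H(key) = dc a0, then zero-pad to 3 bytes: K' = dc a0 00.
K' ⊕ ipad = ea 96 36.  K' ⊕ opad = 80 fc 5c.
Inner input = (K'⊕ipad) ∥ m = ea 96 36 ∥ 80 fe.
Inner hash: even-index sum = 542 mod 256 = 30; odd-index sum = 278 mod 256 = 22 → 1e 16.
Outer input = (K'⊕opad) ∥ inner = 80 fc 5c ∥ 1e 16.
Outer hash (tag): even-index sum = 242 mod 256 = 242; odd-index sum = 282 mod 256 = 26 → f2 1a.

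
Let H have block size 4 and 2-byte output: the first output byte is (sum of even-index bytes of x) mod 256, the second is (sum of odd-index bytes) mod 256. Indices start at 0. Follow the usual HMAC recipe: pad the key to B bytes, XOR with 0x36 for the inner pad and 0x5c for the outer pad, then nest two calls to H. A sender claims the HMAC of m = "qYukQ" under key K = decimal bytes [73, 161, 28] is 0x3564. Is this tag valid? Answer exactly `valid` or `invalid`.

Key decimal bytes [73, 161, 28] = 49 a1 1c is 3 bytes ≤ B = 4; zero-pad to 4 bytes: K' = 49 a1 1c 00.
K' ⊕ ipad = 7f 97 2a 36; K' ⊕ opad = 15 fd 40 5c.
Inner hash: even-index sum = 480 mod 256 = 224; odd-index sum = 401 mod 256 = 145 → e0 91.
Outer hash (recomputed tag): even-index sum = 309 mod 256 = 53; odd-index sum = 490 mod 256 = 234 → 35 ea.
Recomputed tag = 35ea; claimed = 3564 → mismatch.

invalid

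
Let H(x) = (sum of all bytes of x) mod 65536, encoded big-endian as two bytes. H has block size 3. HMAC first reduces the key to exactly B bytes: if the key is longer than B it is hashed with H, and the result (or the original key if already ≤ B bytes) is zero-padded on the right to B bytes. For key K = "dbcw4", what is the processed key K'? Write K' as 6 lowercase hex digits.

01d400

|K| = 5 > B = 3, so first hash the key.
H(K): sum = 100+98+99+119+52 = 468 → 01 d4.
Zero-pad H(K) = 01 d4 to 3 bytes: K' = 01 d4 00.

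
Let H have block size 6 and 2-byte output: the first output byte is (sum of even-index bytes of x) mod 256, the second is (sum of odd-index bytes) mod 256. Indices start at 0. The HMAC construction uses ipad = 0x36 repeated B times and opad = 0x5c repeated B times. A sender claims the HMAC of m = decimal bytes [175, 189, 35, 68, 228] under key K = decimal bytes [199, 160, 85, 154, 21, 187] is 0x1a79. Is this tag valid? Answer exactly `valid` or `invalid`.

valid

Key decimal bytes [199, 160, 85, 154, 21, 187] = c7 a0 55 9a 15 bb is exactly B = 6 bytes: K' = c7 a0 55 9a 15 bb.
K' ⊕ ipad = f1 96 63 ac 23 8d; K' ⊕ opad = 9b fc 09 c6 49 e7.
Inner hash: even-index sum = 813 mod 256 = 45; odd-index sum = 720 mod 256 = 208 → 2d d0.
Outer hash (recomputed tag): even-index sum = 282 mod 256 = 26; odd-index sum = 889 mod 256 = 121 → 1a 79.
Recomputed tag = 1a79; claimed = 1a79 → match.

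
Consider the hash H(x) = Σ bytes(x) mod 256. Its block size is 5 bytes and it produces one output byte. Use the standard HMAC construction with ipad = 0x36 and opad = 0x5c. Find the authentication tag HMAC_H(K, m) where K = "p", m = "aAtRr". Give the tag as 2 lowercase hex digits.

94

Key "p" = 70 is 1 byte ≤ B = 5; zero-pad to 5 bytes: K' = 70 00 00 00 00.
K' ⊕ ipad = 46 36 36 36 36.  K' ⊕ opad = 2c 5c 5c 5c 5c.
Inner input = (K'⊕ipad) ∥ m = 46 36 36 36 36 ∥ 61 41 74 52 72.
Inner hash: sum = 70+54+54+54+54+97+65+116+82+114 = 760; mod 256 = 248 → f8.
Outer input = (K'⊕opad) ∥ inner = 2c 5c 5c 5c 5c ∥ f8.
Outer hash (tag): sum = 44+92+92+92+92+248 = 660; mod 256 = 148 → 94.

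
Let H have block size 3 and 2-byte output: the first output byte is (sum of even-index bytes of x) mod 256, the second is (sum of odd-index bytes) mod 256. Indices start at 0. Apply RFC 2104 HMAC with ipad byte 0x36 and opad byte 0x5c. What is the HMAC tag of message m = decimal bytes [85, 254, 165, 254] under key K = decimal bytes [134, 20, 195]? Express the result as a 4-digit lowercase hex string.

Key decimal bytes [134, 20, 195] = 86 14 c3 is exactly B = 3 bytes: K' = 86 14 c3.
K' ⊕ ipad = b0 22 f5.  K' ⊕ opad = da 48 9f.
Inner input = (K'⊕ipad) ∥ m = b0 22 f5 ∥ 55 fe a5 fe.
Inner hash: even-index sum = 929 mod 256 = 161; odd-index sum = 284 mod 256 = 28 → a1 1c.
Outer input = (K'⊕opad) ∥ inner = da 48 9f ∥ a1 1c.
Outer hash (tag): even-index sum = 405 mod 256 = 149; odd-index sum = 233 mod 256 = 233 → 95 e9.

95e9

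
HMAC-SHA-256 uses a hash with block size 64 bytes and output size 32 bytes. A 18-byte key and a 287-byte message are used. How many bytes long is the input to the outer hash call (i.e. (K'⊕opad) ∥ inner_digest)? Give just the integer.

96

Key is 18 ≤ 64 bytes, zero-padded: |K'| = 64.
Outer input = (K'⊕opad) ∥ H(inner) → 64 + 32 = 96 bytes.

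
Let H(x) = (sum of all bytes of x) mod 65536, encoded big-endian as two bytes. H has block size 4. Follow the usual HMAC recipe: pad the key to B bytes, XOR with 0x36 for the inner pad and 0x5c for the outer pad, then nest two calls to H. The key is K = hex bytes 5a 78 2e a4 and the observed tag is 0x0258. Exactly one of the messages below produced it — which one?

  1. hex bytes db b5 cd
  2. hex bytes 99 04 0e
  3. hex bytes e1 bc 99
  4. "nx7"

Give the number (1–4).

Key hex bytes 5a 78 2e a4 is exactly B = 4 bytes: K' = 5a 78 2e a4.
K' ⊕ ipad = 6c 4e 18 92; K' ⊕ opad = 06 24 72 f8.
m1: inner = H(6c 4e 18 92 db b5 cd) = 03 c1; tag = H(06 24 72 f8 03 c1) = 0258 ← matches
m2: inner = H(6c 4e 18 92 99 04 0e) = 02 0f; tag = H(06 24 72 f8 02 0f) = 01a5
m3: inner = H(6c 4e 18 92 e1 bc 99) = 03 9a; tag = H(06 24 72 f8 03 9a) = 0231
m4: inner = H(6c 4e 18 92 6e 78 37) = 02 81; tag = H(06 24 72 f8 02 81) = 0217

1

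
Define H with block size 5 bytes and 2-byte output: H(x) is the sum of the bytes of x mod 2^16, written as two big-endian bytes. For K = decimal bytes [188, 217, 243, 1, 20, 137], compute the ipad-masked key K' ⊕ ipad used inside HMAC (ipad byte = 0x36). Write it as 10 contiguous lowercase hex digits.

Key decimal bytes [188, 217, 243, 1, 20, 137] = bc d9 f3 01 14 89 is 6 bytes > B = 5, so hash it first: H(key) = 03 26, then zero-pad to 5 bytes: K' = 03 26 00 00 00.
XOR each byte with 0x36: 03⊕36=35, 26⊕36=10, 00⊕36=36, 00⊕36=36, 00⊕36=36.

3510363636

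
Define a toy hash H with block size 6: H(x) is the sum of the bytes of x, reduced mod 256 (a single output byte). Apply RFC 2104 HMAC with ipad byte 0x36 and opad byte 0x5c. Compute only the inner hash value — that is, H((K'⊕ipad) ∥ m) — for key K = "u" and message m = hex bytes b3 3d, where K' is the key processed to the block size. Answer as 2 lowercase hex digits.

Key "u" = 75 is 1 byte ≤ B = 6; zero-pad to 6 bytes: K' = 75 00 00 00 00 00.
K' ⊕ ipad = 43 36 36 36 36 36.
Inner input = 43 36 36 36 36 36 ∥ b3 3d.
Inner hash: sum = 67+54+54+54+54+54+179+61 = 577; mod 256 = 65 → 41.

41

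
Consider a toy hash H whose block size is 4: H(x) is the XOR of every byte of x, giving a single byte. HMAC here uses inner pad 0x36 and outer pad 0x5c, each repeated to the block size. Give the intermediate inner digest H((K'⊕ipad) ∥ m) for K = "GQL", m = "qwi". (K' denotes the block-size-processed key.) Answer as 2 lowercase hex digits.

35

Key "GQL" = 47 51 4c is 3 bytes ≤ B = 4; zero-pad to 4 bytes: K' = 47 51 4c 00.
K' ⊕ ipad = 71 67 7a 36.
Inner input = 71 67 7a 36 ∥ 71 77 69.
Inner hash: XOR 71⊕67⊕7a⊕36⊕71⊕77⊕69 = 35.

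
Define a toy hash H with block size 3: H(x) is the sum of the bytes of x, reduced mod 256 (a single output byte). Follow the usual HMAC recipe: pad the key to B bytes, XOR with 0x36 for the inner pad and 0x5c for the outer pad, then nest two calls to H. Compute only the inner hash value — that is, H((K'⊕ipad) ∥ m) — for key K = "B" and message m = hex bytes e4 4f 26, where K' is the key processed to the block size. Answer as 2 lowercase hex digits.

Key "B" = 42 is 1 byte ≤ B = 3; zero-pad to 3 bytes: K' = 42 00 00.
K' ⊕ ipad = 74 36 36.
Inner input = 74 36 36 ∥ e4 4f 26.
Inner hash: sum = 116+54+54+228+79+38 = 569; mod 256 = 57 → 39.

39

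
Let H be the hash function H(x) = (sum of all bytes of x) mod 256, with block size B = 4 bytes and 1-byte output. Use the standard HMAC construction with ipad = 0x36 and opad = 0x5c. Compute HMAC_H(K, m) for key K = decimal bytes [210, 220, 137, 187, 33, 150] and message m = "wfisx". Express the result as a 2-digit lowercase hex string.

7b

Key decimal bytes [210, 220, 137, 187, 33, 150] = d2 dc 89 bb 21 96 is 6 bytes > B = 4, so hash it first: H(key) = a9, then zero-pad to 4 bytes: K' = a9 00 00 00.
K' ⊕ ipad = 9f 36 36 36.  K' ⊕ opad = f5 5c 5c 5c.
Inner input = (K'⊕ipad) ∥ m = 9f 36 36 36 ∥ 77 66 69 73 78.
Inner hash: sum = 159+54+54+54+119+102+105+115+120 = 882; mod 256 = 114 → 72.
Outer input = (K'⊕opad) ∥ inner = f5 5c 5c 5c ∥ 72.
Outer hash (tag): sum = 245+92+92+92+114 = 635; mod 256 = 123 → 7b.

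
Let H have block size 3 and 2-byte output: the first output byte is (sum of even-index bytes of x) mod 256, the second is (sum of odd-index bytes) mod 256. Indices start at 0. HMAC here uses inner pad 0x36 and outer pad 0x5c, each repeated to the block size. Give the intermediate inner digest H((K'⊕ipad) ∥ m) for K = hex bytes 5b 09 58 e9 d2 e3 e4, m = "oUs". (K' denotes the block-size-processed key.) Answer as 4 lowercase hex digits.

Key hex bytes 5b 09 58 e9 d2 e3 e4 is 7 bytes > B = 3, so hash it first: H(key) = 69 d5, then zero-pad to 3 bytes: K' = 69 d5 00.
K' ⊕ ipad = 5f e3 36.
Inner input = 5f e3 36 ∥ 6f 55 73.
Inner hash: even-index sum = 234 mod 256 = 234; odd-index sum = 453 mod 256 = 197 → ea c5.

eac5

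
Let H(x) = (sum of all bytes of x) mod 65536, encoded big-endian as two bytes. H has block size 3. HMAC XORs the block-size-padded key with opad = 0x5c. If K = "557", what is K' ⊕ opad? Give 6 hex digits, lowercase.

Key "557" = 35 35 37 is exactly B = 3 bytes: K' = 35 35 37.
XOR each byte with 0x5c: 35⊕5c=69, 35⊕5c=69, 37⊕5c=6b.

69696b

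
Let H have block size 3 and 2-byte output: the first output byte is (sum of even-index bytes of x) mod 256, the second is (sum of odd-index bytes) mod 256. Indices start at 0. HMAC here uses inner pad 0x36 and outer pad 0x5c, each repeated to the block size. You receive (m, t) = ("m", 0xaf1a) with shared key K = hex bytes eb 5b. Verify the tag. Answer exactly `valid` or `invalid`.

invalid

Key hex bytes eb 5b is 2 bytes ≤ B = 3; zero-pad to 3 bytes: K' = eb 5b 00.
K' ⊕ ipad = dd 6d 36; K' ⊕ opad = b7 07 5c.
Inner hash: even-index sum = 275 mod 256 = 19; odd-index sum = 218 mod 256 = 218 → 13 da.
Outer hash (recomputed tag): even-index sum = 493 mod 256 = 237; odd-index sum = 26 mod 256 = 26 → ed 1a.
Recomputed tag = ed1a; claimed = af1a → mismatch.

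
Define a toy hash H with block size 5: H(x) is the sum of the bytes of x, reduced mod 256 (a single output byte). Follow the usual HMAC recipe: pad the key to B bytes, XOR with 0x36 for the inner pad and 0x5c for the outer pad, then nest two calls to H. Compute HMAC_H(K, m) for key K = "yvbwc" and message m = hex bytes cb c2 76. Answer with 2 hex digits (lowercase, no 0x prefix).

Key "yvbwc" = 79 76 62 77 63 is exactly B = 5 bytes: K' = 79 76 62 77 63.
K' ⊕ ipad = 4f 40 54 41 55.  K' ⊕ opad = 25 2a 3e 2b 3f.
Inner input = (K'⊕ipad) ∥ m = 4f 40 54 41 55 ∥ cb c2 76.
Inner hash: sum = 79+64+84+65+85+203+194+118 = 892; mod 256 = 124 → 7c.
Outer input = (K'⊕opad) ∥ inner = 25 2a 3e 2b 3f ∥ 7c.
Outer hash (tag): sum = 37+42+62+43+63+124 = 371; mod 256 = 115 → 73.

73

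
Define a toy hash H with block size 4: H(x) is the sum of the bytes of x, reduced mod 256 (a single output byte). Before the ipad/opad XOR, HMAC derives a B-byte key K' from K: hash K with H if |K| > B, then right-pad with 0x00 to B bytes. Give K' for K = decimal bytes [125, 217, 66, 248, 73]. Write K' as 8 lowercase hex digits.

d9000000

|K| = 5 > B = 4, so first hash the key.
H(K): sum = 125+217+66+248+73 = 729; mod 256 = 217 → d9.
Zero-pad H(K) = d9 to 4 bytes: K' = d9 00 00 00.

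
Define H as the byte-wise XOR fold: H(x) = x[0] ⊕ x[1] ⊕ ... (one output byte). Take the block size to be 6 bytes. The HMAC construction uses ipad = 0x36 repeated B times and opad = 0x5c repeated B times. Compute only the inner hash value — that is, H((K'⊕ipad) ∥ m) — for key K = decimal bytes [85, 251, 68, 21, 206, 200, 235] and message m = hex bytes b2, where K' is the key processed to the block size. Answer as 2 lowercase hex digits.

a0

Key decimal bytes [85, 251, 68, 21, 206, 200, 235] = 55 fb 44 15 ce c8 eb is 7 bytes > B = 6, so hash it first: H(key) = 12, then zero-pad to 6 bytes: K' = 12 00 00 00 00 00.
K' ⊕ ipad = 24 36 36 36 36 36.
Inner input = 24 36 36 36 36 36 ∥ b2.
Inner hash: XOR 24⊕36⊕36⊕36⊕36⊕36⊕b2 = a0.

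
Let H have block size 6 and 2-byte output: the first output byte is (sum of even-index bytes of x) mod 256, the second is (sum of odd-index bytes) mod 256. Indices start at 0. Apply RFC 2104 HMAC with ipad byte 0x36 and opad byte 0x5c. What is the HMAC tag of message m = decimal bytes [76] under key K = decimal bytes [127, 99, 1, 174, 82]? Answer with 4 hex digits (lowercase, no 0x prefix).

beb0

Key decimal bytes [127, 99, 1, 174, 82] = 7f 63 01 ae 52 is 5 bytes ≤ B = 6; zero-pad to 6 bytes: K' = 7f 63 01 ae 52 00.
K' ⊕ ipad = 49 55 37 98 64 36.  K' ⊕ opad = 23 3f 5d f2 0e 5c.
Inner input = (K'⊕ipad) ∥ m = 49 55 37 98 64 36 ∥ 4c.
Inner hash: even-index sum = 304 mod 256 = 48; odd-index sum = 291 mod 256 = 35 → 30 23.
Outer input = (K'⊕opad) ∥ inner = 23 3f 5d f2 0e 5c ∥ 30 23.
Outer hash (tag): even-index sum = 190 mod 256 = 190; odd-index sum = 432 mod 256 = 176 → be b0.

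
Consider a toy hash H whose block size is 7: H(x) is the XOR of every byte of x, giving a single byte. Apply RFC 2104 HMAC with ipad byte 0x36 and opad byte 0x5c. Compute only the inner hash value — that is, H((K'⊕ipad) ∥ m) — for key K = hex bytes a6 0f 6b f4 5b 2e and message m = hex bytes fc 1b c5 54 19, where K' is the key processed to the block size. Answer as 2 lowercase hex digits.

Key hex bytes a6 0f 6b f4 5b 2e is 6 bytes ≤ B = 7; zero-pad to 7 bytes: K' = a6 0f 6b f4 5b 2e 00.
K' ⊕ ipad = 90 39 5d c2 6d 18 36.
Inner input = 90 39 5d c2 6d 18 36 ∥ fc 1b c5 54 19.
Inner hash: XOR 90⊕39⊕5d⊕c2⊕6d⊕18⊕36⊕fc⊕1b⊕c5⊕54⊕19 = 1a.

1a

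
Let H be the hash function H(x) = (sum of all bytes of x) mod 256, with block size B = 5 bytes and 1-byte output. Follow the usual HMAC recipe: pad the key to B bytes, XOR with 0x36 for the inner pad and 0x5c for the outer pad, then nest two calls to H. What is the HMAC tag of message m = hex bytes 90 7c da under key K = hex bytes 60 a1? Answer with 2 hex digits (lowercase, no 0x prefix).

Key hex bytes 60 a1 is 2 bytes ≤ B = 5; zero-pad to 5 bytes: K' = 60 a1 00 00 00.
K' ⊕ ipad = 56 97 36 36 36.  K' ⊕ opad = 3c fd 5c 5c 5c.
Inner input = (K'⊕ipad) ∥ m = 56 97 36 36 36 ∥ 90 7c da.
Inner hash: sum = 86+151+54+54+54+144+124+218 = 885; mod 256 = 117 → 75.
Outer input = (K'⊕opad) ∥ inner = 3c fd 5c 5c 5c ∥ 75.
Outer hash (tag): sum = 60+253+92+92+92+117 = 706; mod 256 = 194 → c2.

c2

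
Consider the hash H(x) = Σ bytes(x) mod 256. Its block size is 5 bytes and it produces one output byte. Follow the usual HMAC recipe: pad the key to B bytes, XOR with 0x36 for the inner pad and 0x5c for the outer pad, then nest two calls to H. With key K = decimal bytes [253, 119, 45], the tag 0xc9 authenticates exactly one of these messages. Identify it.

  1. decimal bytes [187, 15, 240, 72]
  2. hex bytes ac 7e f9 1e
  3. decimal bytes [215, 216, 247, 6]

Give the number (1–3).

Key decimal bytes [253, 119, 45] = fd 77 2d is 3 bytes ≤ B = 5; zero-pad to 5 bytes: K' = fd 77 2d 00 00.
K' ⊕ ipad = cb 41 1b 36 36; K' ⊕ opad = a1 2b 71 5c 5c.
m1: inner = H(cb 41 1b 36 36 bb 0f f0 48) = 95; tag = H(a1 2b 71 5c 5c 95) = 8a
m2: inner = H(cb 41 1b 36 36 ac 7e f9 1e) = d4; tag = H(a1 2b 71 5c 5c d4) = c9 ← matches
m3: inner = H(cb 41 1b 36 36 d7 d8 f7 06) = 3f; tag = H(a1 2b 71 5c 5c 3f) = 34

2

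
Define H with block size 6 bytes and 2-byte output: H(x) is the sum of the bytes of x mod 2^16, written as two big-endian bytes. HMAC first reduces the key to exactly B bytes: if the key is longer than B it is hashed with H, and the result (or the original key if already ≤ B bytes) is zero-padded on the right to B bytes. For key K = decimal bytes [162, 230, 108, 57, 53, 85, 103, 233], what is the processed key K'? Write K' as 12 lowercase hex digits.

040700000000

|K| = 8 > B = 6, so first hash the key.
H(K): sum = 162+230+108+57+53+85+103+233 = 1031 → 04 07.
Zero-pad H(K) = 04 07 to 6 bytes: K' = 04 07 00 00 00 00.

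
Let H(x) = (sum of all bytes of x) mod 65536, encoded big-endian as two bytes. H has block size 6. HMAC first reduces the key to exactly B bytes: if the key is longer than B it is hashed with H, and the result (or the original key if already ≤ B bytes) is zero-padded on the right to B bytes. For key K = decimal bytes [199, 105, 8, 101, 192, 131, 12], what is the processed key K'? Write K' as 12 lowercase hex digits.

|K| = 7 > B = 6, so first hash the key.
H(K): sum = 199+105+8+101+192+131+12 = 748 → 02 ec.
Zero-pad H(K) = 02 ec to 6 bytes: K' = 02 ec 00 00 00 00.

02ec00000000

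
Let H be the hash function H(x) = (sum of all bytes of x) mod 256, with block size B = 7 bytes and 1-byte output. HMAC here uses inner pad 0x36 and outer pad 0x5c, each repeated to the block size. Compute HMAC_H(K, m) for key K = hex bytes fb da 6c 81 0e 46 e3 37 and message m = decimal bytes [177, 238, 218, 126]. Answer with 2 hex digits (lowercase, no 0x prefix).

d5

Key hex bytes fb da 6c 81 0e 46 e3 37 is 8 bytes > B = 7, so hash it first: H(key) = 30, then zero-pad to 7 bytes: K' = 30 00 00 00 00 00 00.
K' ⊕ ipad = 06 36 36 36 36 36 36.  K' ⊕ opad = 6c 5c 5c 5c 5c 5c 5c.
Inner input = (K'⊕ipad) ∥ m = 06 36 36 36 36 36 36 ∥ b1 ee da 7e.
Inner hash: sum = 6+54+54+54+54+54+54+177+238+218+126 = 1089; mod 256 = 65 → 41.
Outer input = (K'⊕opad) ∥ inner = 6c 5c 5c 5c 5c 5c 5c ∥ 41.
Outer hash (tag): sum = 108+92+92+92+92+92+92+65 = 725; mod 256 = 213 → d5.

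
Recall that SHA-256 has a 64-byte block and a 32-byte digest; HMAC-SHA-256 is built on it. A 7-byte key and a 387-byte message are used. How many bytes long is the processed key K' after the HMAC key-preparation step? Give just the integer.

Key is 7 ≤ 64 bytes, zero-padded: |K'| = 64.

64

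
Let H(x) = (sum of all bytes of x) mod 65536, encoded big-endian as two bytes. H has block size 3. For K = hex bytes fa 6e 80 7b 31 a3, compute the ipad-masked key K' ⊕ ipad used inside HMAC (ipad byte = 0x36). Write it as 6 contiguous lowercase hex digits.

Key hex bytes fa 6e 80 7b 31 a3 is 6 bytes > B = 3, so hash it first: H(key) = 03 37, then zero-pad to 3 bytes: K' = 03 37 00.
XOR each byte with 0x36: 03⊕36=35, 37⊕36=01, 00⊕36=36.

350136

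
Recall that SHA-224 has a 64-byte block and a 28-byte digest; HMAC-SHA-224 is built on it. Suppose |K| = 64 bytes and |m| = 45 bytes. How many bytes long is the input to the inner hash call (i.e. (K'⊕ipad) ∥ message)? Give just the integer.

Key is 64 ≤ 64 bytes, zero-padded: |K'| = 64.
Inner input = (K'⊕ipad) ∥ m → 64 + 45 = 109 bytes.

109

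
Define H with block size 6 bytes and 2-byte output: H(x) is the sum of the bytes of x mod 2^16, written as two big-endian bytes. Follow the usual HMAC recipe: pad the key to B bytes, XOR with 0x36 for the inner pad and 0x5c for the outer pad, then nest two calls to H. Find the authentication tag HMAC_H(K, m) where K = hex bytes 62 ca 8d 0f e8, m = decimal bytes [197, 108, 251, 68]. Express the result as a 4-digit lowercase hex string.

03d5

Key hex bytes 62 ca 8d 0f e8 is 5 bytes ≤ B = 6; zero-pad to 6 bytes: K' = 62 ca 8d 0f e8 00.
K' ⊕ ipad = 54 fc bb 39 de 36.  K' ⊕ opad = 3e 96 d1 53 b4 5c.
Inner input = (K'⊕ipad) ∥ m = 54 fc bb 39 de 36 ∥ c5 6c fb 44.
Inner hash: sum = 84+252+187+57+222+54+197+108+251+68 = 1480 → 05 c8.
Outer input = (K'⊕opad) ∥ inner = 3e 96 d1 53 b4 5c ∥ 05 c8.
Outer hash (tag): sum = 62+150+209+83+180+92+5+200 = 981 → 03 d5.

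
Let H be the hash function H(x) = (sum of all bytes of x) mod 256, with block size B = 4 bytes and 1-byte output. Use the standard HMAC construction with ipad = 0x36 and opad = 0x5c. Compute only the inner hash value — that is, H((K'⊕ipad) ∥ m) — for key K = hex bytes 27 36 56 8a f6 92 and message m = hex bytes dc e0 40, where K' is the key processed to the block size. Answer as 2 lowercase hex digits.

Key hex bytes 27 36 56 8a f6 92 is 6 bytes > B = 4, so hash it first: H(key) = c5, then zero-pad to 4 bytes: K' = c5 00 00 00.
K' ⊕ ipad = f3 36 36 36.
Inner input = f3 36 36 36 ∥ dc e0 40.
Inner hash: sum = 243+54+54+54+220+224+64 = 913; mod 256 = 145 → 91.

91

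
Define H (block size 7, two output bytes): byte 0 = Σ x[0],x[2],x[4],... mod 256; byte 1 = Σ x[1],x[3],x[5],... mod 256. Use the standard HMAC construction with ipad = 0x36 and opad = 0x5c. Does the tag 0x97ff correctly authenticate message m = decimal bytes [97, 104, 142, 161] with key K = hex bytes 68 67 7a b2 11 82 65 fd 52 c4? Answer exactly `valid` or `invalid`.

Key hex bytes 68 67 7a b2 11 82 65 fd 52 c4 is 10 bytes > B = 7, so hash it first: H(key) = aa 5c, then zero-pad to 7 bytes: K' = aa 5c 00 00 00 00 00.
K' ⊕ ipad = 9c 6a 36 36 36 36 36; K' ⊕ opad = f6 00 5c 5c 5c 5c 5c.
Inner hash: even-index sum = 583 mod 256 = 71; odd-index sum = 453 mod 256 = 197 → 47 c5.
Outer hash (recomputed tag): even-index sum = 719 mod 256 = 207; odd-index sum = 255 mod 256 = 255 → cf ff.
Recomputed tag = cfff; claimed = 97ff → mismatch.

invalid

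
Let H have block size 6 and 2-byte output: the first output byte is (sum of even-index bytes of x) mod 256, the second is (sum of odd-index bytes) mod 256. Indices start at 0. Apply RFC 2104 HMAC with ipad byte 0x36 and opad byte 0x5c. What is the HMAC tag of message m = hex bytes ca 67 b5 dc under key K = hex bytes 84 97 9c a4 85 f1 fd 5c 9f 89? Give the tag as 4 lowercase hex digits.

Key hex bytes 84 97 9c a4 85 f1 fd 5c 9f 89 is 10 bytes > B = 6, so hash it first: H(key) = 41 11, then zero-pad to 6 bytes: K' = 41 11 00 00 00 00.
K' ⊕ ipad = 77 27 36 36 36 36.  K' ⊕ opad = 1d 4d 5c 5c 5c 5c.
Inner input = (K'⊕ipad) ∥ m = 77 27 36 36 36 36 ∥ ca 67 b5 dc.
Inner hash: even-index sum = 610 mod 256 = 98; odd-index sum = 470 mod 256 = 214 → 62 d6.
Outer input = (K'⊕opad) ∥ inner = 1d 4d 5c 5c 5c 5c ∥ 62 d6.
Outer hash (tag): even-index sum = 311 mod 256 = 55; odd-index sum = 475 mod 256 = 219 → 37 db.

37db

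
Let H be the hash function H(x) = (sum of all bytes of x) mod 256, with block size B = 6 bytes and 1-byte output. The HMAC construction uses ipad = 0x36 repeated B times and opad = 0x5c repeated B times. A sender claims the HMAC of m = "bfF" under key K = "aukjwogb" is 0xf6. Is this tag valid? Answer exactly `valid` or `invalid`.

invalid

Key "aukjwogb" = 61 75 6b 6a 77 6f 67 62 is 8 bytes > B = 6, so hash it first: H(key) = 5a, then zero-pad to 6 bytes: K' = 5a 00 00 00 00 00.
K' ⊕ ipad = 6c 36 36 36 36 36; K' ⊕ opad = 06 5c 5c 5c 5c 5c.
Inner hash: sum = 108+54+54+54+54+54+98+102+70 = 648; mod 256 = 136 → 88.
Outer hash (recomputed tag): sum = 6+92+92+92+92+92+136 = 602; mod 256 = 90 → 5a.
Recomputed tag = 5a; claimed = f6 → mismatch.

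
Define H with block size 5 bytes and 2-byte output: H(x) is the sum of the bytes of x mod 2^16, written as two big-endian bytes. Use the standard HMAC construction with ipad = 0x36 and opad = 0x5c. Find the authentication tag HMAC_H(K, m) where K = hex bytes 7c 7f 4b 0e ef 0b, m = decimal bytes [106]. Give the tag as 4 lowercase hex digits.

Key hex bytes 7c 7f 4b 0e ef 0b is 6 bytes > B = 5, so hash it first: H(key) = 02 4e, then zero-pad to 5 bytes: K' = 02 4e 00 00 00.
K' ⊕ ipad = 34 78 36 36 36.  K' ⊕ opad = 5e 12 5c 5c 5c.
Inner input = (K'⊕ipad) ∥ m = 34 78 36 36 36 ∥ 6a.
Inner hash: sum = 52+120+54+54+54+106 = 440 → 01 b8.
Outer input = (K'⊕opad) ∥ inner = 5e 12 5c 5c 5c ∥ 01 b8.
Outer hash (tag): sum = 94+18+92+92+92+1+184 = 573 → 02 3d.

023d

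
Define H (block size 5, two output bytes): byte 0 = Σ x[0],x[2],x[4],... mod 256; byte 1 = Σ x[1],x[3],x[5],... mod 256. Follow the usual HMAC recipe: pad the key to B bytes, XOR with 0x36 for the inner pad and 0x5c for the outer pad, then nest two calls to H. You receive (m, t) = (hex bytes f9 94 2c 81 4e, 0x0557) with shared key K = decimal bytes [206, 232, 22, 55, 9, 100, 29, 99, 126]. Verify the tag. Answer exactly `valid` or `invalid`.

Key decimal bytes [206, 232, 22, 55, 9, 100, 29, 99, 126] = ce e8 16 37 09 64 1d 63 7e is 9 bytes > B = 5, so hash it first: H(key) = 88 e6, then zero-pad to 5 bytes: K' = 88 e6 00 00 00.
K' ⊕ ipad = be d0 36 36 36; K' ⊕ opad = d4 ba 5c 5c 5c.
Inner hash: even-index sum = 575 mod 256 = 63; odd-index sum = 633 mod 256 = 121 → 3f 79.
Outer hash (recomputed tag): even-index sum = 517 mod 256 = 5; odd-index sum = 341 mod 256 = 85 → 05 55.
Recomputed tag = 0555; claimed = 0557 → mismatch.

invalid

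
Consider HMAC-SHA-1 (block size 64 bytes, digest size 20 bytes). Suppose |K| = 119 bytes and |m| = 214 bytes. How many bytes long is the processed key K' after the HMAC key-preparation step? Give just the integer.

Key is 119 > 64 bytes, so it is hashed to 20 bytes then zero-padded to 64: |K'| = 64.

64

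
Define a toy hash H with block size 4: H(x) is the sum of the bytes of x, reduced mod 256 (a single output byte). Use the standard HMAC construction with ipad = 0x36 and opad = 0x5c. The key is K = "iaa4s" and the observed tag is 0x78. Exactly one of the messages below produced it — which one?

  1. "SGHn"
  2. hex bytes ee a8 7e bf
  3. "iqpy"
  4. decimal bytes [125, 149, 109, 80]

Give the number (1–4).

1

Key "iaa4s" = 69 61 61 34 73 is 5 bytes > B = 4, so hash it first: H(key) = d2, then zero-pad to 4 bytes: K' = d2 00 00 00.
K' ⊕ ipad = e4 36 36 36; K' ⊕ opad = 8e 5c 5c 5c.
m1: inner = H(e4 36 36 36 53 47 48 6e) = d6; tag = H(8e 5c 5c 5c d6) = 78 ← matches
m2: inner = H(e4 36 36 36 ee a8 7e bf) = 59; tag = H(8e 5c 5c 5c 59) = fb
m3: inner = H(e4 36 36 36 69 71 70 79) = 49; tag = H(8e 5c 5c 5c 49) = eb
m4: inner = H(e4 36 36 36 7d 95 6d 50) = 55; tag = H(8e 5c 5c 5c 55) = f7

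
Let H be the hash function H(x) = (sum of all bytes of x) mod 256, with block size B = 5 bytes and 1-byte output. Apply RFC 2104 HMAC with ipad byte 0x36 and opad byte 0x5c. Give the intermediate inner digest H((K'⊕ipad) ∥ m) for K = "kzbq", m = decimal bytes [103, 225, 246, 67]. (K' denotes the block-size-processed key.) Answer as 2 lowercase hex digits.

Key "kzbq" = 6b 7a 62 71 is 4 bytes ≤ B = 5; zero-pad to 5 bytes: K' = 6b 7a 62 71 00.
K' ⊕ ipad = 5d 4c 54 47 36.
Inner input = 5d 4c 54 47 36 ∥ 67 e1 f6 43.
Inner hash: sum = 93+76+84+71+54+103+225+246+67 = 1019; mod 256 = 251 → fb.

fb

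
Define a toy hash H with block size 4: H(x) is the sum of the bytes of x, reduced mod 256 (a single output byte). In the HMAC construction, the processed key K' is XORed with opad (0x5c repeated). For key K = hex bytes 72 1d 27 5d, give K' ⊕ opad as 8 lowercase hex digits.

2e417b01

Key hex bytes 72 1d 27 5d is exactly B = 4 bytes: K' = 72 1d 27 5d.
XOR each byte with 0x5c: 72⊕5c=2e, 1d⊕5c=41, 27⊕5c=7b, 5d⊕5c=01.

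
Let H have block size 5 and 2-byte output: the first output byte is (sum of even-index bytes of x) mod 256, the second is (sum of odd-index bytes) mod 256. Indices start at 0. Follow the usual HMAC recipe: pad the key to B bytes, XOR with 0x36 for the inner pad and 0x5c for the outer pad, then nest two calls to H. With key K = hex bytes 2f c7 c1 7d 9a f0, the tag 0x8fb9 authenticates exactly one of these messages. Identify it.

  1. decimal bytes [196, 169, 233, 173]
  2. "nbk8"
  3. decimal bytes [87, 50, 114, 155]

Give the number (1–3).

Key hex bytes 2f c7 c1 7d 9a f0 is 6 bytes > B = 5, so hash it first: H(key) = 8a 34, then zero-pad to 5 bytes: K' = 8a 34 00 00 00.
K' ⊕ ipad = bc 02 36 36 36; K' ⊕ opad = d6 68 5c 5c 5c.
m1: inner = H(bc 02 36 36 36 c4 a9 e9 ad) = 7e e5; tag = H(d6 68 5c 5c 5c 7e e5) = 7342
m2: inner = H(bc 02 36 36 36 6e 62 6b 38) = c2 11; tag = H(d6 68 5c 5c 5c c2 11) = 9f86
m3: inner = H(bc 02 36 36 36 57 32 72 9b) = f5 01; tag = H(d6 68 5c 5c 5c f5 01) = 8fb9 ← matches

3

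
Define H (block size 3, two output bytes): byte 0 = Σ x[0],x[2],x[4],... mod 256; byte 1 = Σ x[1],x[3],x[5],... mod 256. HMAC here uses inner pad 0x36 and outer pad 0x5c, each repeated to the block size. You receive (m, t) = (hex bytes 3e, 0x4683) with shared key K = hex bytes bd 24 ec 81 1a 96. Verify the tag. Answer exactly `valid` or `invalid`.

invalid

Key hex bytes bd 24 ec 81 1a 96 is 6 bytes > B = 3, so hash it first: H(key) = c3 3b, then zero-pad to 3 bytes: K' = c3 3b 00.
K' ⊕ ipad = f5 0d 36; K' ⊕ opad = 9f 67 5c.
Inner hash: even-index sum = 299 mod 256 = 43; odd-index sum = 75 mod 256 = 75 → 2b 4b.
Outer hash (recomputed tag): even-index sum = 326 mod 256 = 70; odd-index sum = 146 mod 256 = 146 → 46 92.
Recomputed tag = 4692; claimed = 4683 → mismatch.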